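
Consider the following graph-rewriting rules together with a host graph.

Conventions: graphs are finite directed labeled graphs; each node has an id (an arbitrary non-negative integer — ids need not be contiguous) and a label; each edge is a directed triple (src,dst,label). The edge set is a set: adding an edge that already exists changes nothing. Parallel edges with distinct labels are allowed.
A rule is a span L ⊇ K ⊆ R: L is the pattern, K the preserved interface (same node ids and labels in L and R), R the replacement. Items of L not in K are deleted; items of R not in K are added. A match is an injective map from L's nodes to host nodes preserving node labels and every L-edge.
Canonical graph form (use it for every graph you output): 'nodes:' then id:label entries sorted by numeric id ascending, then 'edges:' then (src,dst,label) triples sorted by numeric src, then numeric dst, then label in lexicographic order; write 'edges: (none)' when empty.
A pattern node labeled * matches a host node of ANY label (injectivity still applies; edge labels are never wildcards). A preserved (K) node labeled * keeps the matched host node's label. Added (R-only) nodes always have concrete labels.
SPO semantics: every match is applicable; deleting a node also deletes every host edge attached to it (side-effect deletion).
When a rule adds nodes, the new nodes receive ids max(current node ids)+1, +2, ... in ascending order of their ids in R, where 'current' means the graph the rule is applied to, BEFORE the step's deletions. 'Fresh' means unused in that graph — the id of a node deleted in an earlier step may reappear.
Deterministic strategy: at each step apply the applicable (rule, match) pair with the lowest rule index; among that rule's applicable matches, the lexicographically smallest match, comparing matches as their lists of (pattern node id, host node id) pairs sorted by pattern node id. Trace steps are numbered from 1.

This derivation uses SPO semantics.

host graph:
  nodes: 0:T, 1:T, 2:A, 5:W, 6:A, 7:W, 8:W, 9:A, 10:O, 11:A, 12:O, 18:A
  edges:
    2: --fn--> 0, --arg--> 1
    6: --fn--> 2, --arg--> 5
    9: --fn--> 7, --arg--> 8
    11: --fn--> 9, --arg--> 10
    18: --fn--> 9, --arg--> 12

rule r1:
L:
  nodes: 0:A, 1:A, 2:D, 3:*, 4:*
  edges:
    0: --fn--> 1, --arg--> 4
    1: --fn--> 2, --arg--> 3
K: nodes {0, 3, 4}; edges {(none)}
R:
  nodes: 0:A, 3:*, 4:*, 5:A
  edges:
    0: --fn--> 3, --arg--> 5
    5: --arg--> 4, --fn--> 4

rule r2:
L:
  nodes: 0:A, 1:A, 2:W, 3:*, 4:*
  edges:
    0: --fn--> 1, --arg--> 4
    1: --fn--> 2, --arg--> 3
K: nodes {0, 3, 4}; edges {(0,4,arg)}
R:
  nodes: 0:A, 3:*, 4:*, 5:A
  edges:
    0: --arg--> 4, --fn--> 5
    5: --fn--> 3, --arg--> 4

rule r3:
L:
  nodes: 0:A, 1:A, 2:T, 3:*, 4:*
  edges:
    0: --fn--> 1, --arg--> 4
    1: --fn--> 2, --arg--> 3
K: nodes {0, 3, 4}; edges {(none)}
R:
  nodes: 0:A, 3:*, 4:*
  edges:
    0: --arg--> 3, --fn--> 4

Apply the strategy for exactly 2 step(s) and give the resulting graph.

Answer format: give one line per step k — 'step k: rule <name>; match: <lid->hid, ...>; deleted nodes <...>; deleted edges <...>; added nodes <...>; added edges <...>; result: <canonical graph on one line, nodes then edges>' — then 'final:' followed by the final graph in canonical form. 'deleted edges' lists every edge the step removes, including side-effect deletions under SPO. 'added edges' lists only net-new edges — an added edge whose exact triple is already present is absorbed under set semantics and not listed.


step 1: rule r2; match: 0->11, 1->9, 2->7, 3->8, 4->10; deleted nodes 7, 9; deleted edges (9,7,fn); (9,8,arg); (11,9,fn); (18,9,fn); added nodes 19; added edges (11,19,fn); (19,8,fn); (19,10,arg); result: nodes: 0:T, 1:T, 2:A, 5:W, 6:A, 8:W, 10:O, 11:A, 12:O, 18:A, 19:A edges: (2,0,fn); (2,1,arg); (6,2,fn); (6,5,arg); (11,10,arg); (11,19,fn); (18,12,arg); (19,8,fn); (19,10,arg)
step 2: rule r3; match: 0->6, 1->2, 2->0, 3->1, 4->5; deleted nodes 0, 2; deleted edges (2,0,fn); (2,1,arg); (6,2,fn); (6,5,arg); added nodes (none); added edges (6,1,arg); (6,5,fn); result: nodes: 1:T, 5:W, 6:A, 8:W, 10:O, 11:A, 12:O, 18:A, 19:A edges: (6,1,arg); (6,5,fn); (11,10,arg); (11,19,fn); (18,12,arg); (19,8,fn); (19,10,arg)
final:
nodes: 1:T, 5:W, 6:A, 8:W, 10:O, 11:A, 12:O, 18:A, 19:A
edges: (6,1,arg); (6,5,fn); (11,10,arg); (11,19,fn); (18,12,arg); (19,8,fn); (19,10,arg)


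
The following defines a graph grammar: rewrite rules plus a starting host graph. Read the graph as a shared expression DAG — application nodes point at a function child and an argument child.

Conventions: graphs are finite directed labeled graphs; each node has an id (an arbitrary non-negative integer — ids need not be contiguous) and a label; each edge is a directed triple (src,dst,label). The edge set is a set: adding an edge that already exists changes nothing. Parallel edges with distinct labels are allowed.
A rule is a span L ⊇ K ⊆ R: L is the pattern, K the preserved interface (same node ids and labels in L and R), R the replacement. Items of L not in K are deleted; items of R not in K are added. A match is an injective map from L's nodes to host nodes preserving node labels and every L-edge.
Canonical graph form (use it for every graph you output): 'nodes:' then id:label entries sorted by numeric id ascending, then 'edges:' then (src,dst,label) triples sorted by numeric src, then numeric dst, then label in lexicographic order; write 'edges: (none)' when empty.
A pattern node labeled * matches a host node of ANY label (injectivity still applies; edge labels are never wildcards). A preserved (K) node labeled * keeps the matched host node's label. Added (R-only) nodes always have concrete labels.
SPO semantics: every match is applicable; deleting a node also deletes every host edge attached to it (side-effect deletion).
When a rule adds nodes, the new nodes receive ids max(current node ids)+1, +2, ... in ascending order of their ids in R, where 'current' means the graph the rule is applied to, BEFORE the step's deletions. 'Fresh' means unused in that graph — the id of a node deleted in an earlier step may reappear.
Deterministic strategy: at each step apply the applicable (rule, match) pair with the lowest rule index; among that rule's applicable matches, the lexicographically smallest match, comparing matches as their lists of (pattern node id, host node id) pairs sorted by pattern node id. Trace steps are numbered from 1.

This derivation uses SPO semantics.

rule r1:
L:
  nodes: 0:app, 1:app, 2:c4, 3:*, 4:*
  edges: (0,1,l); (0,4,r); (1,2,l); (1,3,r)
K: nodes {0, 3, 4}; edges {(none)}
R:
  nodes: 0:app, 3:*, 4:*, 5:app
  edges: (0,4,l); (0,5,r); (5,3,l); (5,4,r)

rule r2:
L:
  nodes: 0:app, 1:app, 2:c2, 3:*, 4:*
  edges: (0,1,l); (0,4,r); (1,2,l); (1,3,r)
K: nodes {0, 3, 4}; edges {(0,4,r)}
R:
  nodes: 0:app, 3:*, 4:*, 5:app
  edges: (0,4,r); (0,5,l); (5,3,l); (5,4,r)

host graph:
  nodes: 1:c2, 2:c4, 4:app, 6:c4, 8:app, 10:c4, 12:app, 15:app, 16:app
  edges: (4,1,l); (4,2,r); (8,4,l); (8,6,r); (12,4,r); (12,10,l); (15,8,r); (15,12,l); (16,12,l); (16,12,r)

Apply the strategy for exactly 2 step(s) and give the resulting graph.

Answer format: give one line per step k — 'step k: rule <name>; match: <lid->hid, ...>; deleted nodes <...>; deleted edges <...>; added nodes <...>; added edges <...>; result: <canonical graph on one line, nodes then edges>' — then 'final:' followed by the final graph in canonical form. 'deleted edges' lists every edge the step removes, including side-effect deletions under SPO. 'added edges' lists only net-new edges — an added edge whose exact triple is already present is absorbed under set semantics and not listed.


step 1: rule r1; match: 0->15, 1->12, 2->10, 3->4, 4->8; deleted nodes 10, 12; deleted edges (12,4,r); (12,10,l); (15,8,r); (15,12,l); (16,12,l); (16,12,r); added nodes 17; added edges (15,8,l); (15,17,r); (17,4,l); (17,8,r); result: nodes: 1:c2, 2:c4, 4:app, 6:c4, 8:app, 15:app, 16:app, 17:app edges: (4,1,l); (4,2,r); (8,4,l); (8,6,r); (15,8,l); (15,17,r); (17,4,l); (17,8,r)
step 2: rule r2; match: 0->8, 1->4, 2->1, 3->2, 4->6; deleted nodes 1, 4; deleted edges (4,1,l); (4,2,r); (8,4,l); (17,4,l); added nodes 18; added edges (8,18,l); (18,2,l); (18,6,r); result: nodes: 2:c4, 6:c4, 8:app, 15:app, 16:app, 17:app, 18:app edges: (8,6,r); (8,18,l); (15,8,l); (15,17,r); (17,8,r); (18,2,l); (18,6,r)
final:
nodes: 2:c4, 6:c4, 8:app, 15:app, 16:app, 17:app, 18:app
edges: (8,6,r); (8,18,l); (15,8,l); (15,17,r); (17,8,r); (18,2,l); (18,6,r)


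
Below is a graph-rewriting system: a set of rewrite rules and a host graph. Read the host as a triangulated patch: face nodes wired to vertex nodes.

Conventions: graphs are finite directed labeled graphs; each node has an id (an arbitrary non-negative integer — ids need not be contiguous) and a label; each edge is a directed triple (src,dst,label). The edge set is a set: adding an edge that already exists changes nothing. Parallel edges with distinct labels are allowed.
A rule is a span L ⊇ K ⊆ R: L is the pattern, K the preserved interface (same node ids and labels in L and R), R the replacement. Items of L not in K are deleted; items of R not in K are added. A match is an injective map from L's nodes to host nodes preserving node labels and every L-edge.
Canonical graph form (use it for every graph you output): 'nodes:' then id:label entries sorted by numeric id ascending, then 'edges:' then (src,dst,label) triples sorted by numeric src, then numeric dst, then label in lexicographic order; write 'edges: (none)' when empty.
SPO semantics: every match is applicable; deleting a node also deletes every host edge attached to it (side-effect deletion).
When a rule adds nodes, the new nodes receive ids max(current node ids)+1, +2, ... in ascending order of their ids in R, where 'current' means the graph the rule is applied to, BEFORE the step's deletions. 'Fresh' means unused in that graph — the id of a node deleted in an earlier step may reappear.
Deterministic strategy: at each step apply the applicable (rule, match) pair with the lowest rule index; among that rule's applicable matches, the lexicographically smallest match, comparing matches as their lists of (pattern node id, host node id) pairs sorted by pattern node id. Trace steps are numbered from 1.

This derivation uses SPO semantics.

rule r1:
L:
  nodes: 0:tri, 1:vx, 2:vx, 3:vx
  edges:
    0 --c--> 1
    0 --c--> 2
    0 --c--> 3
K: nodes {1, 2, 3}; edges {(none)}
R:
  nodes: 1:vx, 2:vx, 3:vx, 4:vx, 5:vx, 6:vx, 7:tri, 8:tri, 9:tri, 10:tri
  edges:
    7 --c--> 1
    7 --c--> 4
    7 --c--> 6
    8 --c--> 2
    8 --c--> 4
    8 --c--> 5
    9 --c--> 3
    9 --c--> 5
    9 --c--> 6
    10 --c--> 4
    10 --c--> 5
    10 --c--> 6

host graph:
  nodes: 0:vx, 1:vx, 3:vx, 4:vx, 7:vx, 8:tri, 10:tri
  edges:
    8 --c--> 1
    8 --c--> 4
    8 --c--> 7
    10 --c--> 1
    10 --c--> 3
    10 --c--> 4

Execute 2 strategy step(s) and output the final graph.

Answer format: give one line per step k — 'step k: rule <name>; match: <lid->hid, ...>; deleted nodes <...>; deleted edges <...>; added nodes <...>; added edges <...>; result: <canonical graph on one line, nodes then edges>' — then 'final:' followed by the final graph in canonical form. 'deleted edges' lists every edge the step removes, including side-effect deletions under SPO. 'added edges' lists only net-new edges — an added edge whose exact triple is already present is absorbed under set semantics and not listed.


step 1: rule r1; match: 0->8, 1->1, 2->4, 3->7; deleted nodes 8; deleted edges (8,1,c); (8,4,c); (8,7,c); added nodes 11, 12, 13, 14, 15, 16, 17; added edges (14,1,c); (14,11,c); (14,13,c); (15,4,c); (15,11,c); (15,12,c); (16,7,c); (16,12,c); (16,13,c); (17,11,c); (17,12,c); (17,13,c); result: nodes: 0:vx, 1:vx, 3:vx, 4:vx, 7:vx, 10:tri, 11:vx, 12:vx, 13:vx, 14:tri, 15:tri, 16:tri, 17:tri edges: (10,1,c); (10,3,c); (10,4,c); (14,1,c); (14,11,c); (14,13,c); (15,4,c); (15,11,c); (15,12,c); (16,7,c); (16,12,c); (16,13,c); (17,11,c); (17,12,c); (17,13,c)
step 2: rule r1; match: 0->10, 1->1, 2->3, 3->4; deleted nodes 10; deleted edges (10,1,c); (10,3,c); (10,4,c); added nodes 18, 19, 20, 21, 22, 23, 24; added edges (21,1,c); (21,18,c); (21,20,c); (22,3,c); (22,18,c); (22,19,c); (23,4,c); (23,19,c); (23,20,c); (24,18,c); (24,19,c); (24,20,c); result: nodes: 0:vx, 1:vx, 3:vx, 4:vx, 7:vx, 11:vx, 12:vx, 13:vx, 14:tri, 15:tri, 16:tri, 17:tri, 18:vx, 19:vx, 20:vx, 21:tri, 22:tri, 23:tri, 24:tri edges: (14,1,c); (14,11,c); (14,13,c); (15,4,c); (15,11,c); (15,12,c); (16,7,c); (16,12,c); (16,13,c); (17,11,c); (17,12,c); (17,13,c); (21,1,c); (21,18,c); (21,20,c); (22,3,c); (22,18,c); (22,19,c); (23,4,c); (23,19,c); (23,20,c); (24,18,c); (24,19,c); (24,20,c)
final:
nodes: 0:vx, 1:vx, 3:vx, 4:vx, 7:vx, 11:vx, 12:vx, 13:vx, 14:tri, 15:tri, 16:tri, 17:tri, 18:vx, 19:vx, 20:vx, 21:tri, 22:tri, 23:tri, 24:tri
edges: (14,1,c); (14,11,c); (14,13,c); (15,4,c); (15,11,c); (15,12,c); (16,7,c); (16,12,c); (16,13,c); (17,11,c); (17,12,c); (17,13,c); (21,1,c); (21,18,c); (21,20,c); (22,3,c); (22,18,c); (22,19,c); (23,4,c); (23,19,c); (23,20,c); (24,18,c); (24,19,c); (24,20,c)


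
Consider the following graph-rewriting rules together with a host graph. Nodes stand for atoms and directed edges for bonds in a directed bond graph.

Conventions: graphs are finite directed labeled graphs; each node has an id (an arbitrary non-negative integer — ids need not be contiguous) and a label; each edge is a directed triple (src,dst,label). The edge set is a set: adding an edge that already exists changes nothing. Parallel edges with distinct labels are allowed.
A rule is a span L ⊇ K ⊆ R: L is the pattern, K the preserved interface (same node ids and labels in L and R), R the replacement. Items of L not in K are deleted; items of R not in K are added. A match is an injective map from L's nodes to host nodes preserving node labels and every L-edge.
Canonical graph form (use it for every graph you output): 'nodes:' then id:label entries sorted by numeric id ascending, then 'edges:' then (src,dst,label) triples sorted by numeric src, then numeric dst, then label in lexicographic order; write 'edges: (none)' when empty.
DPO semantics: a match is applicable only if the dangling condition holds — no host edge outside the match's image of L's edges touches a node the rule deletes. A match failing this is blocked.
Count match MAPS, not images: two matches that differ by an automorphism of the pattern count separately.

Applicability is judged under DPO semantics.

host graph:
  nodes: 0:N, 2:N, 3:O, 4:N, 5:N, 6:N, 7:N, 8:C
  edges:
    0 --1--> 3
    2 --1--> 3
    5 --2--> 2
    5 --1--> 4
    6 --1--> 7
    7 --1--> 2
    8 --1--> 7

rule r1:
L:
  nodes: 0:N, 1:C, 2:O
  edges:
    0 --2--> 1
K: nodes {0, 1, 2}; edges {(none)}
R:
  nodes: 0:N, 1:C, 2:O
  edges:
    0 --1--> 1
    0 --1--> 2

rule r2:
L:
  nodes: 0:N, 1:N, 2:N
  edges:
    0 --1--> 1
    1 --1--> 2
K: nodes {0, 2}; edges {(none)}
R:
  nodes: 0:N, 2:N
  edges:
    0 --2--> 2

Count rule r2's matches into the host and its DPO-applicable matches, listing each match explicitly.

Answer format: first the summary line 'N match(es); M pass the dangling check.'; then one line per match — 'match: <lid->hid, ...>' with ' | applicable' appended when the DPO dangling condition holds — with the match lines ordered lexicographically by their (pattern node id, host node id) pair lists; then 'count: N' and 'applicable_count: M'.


1 match(es); 0 pass the dangling check.
match: 0->6, 1->7, 2->2
count: 1
applicable_count: 0


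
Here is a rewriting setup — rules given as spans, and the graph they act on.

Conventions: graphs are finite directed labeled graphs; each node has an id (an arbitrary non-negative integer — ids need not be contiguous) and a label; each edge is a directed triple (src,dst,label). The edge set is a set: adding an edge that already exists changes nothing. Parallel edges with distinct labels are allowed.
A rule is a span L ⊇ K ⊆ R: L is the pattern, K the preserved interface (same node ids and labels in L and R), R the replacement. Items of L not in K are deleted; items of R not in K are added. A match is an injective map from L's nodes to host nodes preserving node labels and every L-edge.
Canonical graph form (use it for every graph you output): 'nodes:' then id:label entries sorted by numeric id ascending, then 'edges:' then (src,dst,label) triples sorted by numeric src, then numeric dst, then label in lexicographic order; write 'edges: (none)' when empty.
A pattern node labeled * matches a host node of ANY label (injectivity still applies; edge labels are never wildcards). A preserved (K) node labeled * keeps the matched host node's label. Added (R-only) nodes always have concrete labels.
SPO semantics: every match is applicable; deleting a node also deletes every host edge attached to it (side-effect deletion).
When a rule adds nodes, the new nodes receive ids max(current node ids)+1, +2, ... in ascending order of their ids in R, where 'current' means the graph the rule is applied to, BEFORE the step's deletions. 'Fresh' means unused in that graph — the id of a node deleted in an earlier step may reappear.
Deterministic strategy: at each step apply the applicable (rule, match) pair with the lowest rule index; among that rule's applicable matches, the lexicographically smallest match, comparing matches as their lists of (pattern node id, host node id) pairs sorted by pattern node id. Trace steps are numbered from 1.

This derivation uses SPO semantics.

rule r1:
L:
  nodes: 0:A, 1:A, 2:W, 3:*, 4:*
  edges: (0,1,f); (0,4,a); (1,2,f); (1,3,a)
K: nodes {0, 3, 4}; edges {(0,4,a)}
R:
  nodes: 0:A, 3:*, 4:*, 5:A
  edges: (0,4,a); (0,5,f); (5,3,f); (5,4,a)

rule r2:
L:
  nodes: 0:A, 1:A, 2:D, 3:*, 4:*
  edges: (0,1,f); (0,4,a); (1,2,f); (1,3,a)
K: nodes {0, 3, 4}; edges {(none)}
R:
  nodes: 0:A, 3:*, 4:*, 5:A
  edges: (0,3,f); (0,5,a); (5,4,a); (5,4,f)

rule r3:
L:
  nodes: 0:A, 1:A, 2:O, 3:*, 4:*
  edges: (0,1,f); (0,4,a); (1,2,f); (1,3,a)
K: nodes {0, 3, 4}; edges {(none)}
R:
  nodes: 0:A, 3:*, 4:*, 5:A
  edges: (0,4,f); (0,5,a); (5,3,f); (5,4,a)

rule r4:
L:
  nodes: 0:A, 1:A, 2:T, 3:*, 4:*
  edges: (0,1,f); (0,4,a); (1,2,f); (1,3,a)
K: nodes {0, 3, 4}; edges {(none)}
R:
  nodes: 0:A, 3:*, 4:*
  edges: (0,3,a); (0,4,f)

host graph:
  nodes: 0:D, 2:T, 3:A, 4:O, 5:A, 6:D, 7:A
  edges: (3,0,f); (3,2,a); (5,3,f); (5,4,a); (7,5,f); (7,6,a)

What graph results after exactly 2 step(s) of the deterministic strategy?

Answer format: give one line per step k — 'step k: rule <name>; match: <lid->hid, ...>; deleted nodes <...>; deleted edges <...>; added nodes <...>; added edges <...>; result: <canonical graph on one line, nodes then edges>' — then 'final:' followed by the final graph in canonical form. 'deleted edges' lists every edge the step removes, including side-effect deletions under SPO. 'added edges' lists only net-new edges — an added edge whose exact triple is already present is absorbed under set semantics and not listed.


step 1: rule r2; match: 0->5, 1->3, 2->0, 3->2, 4->4; deleted nodes 0, 3; deleted edges (3,0,f); (3,2,a); (5,3,f); (5,4,a); added nodes 8; added edges (5,2,f); (5,8,a); (8,4,a); (8,4,f); result: nodes: 2:T, 4:O, 5:A, 6:D, 7:A, 8:A edges: (5,2,f); (5,8,a); (7,5,f); (7,6,a); (8,4,a); (8,4,f)
step 2: rule r4; match: 0->7, 1->5, 2->2, 3->8, 4->6; deleted nodes 2, 5; deleted edges (5,2,f); (5,8,a); (7,5,f); (7,6,a); added nodes (none); added edges (7,6,f); (7,8,a); result: nodes: 4:O, 6:D, 7:A, 8:A edges: (7,6,f); (7,8,a); (8,4,a); (8,4,f)
final:
nodes: 4:O, 6:D, 7:A, 8:A
edges: (7,6,f); (7,8,a); (8,4,a); (8,4,f)


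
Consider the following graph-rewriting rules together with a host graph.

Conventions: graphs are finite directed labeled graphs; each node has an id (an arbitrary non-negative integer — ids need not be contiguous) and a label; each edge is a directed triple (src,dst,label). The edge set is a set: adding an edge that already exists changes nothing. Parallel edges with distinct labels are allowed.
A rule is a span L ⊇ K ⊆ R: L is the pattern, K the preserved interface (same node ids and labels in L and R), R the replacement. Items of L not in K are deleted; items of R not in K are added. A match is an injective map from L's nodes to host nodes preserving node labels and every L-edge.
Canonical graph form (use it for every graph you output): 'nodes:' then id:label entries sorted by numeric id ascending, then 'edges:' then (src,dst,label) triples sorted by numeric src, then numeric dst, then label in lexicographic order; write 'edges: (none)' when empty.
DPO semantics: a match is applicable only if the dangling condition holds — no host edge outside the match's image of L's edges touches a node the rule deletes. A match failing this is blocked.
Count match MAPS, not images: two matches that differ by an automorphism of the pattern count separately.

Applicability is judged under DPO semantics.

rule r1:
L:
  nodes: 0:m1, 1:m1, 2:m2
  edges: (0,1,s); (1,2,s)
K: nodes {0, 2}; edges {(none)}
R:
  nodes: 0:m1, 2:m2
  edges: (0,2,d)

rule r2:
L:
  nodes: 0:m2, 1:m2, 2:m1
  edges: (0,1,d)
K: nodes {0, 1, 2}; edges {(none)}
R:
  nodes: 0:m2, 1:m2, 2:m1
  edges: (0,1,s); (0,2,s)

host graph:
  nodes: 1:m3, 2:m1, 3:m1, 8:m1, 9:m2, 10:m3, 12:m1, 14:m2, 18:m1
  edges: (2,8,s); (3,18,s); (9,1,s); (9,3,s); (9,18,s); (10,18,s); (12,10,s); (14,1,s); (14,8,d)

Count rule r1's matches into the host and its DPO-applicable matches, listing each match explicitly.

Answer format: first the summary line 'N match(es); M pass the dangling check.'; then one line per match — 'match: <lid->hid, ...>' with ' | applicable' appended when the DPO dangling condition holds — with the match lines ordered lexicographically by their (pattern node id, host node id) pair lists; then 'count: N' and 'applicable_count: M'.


0 match(es); 0 pass the dangling check.
count: 0
applicable_count: 0


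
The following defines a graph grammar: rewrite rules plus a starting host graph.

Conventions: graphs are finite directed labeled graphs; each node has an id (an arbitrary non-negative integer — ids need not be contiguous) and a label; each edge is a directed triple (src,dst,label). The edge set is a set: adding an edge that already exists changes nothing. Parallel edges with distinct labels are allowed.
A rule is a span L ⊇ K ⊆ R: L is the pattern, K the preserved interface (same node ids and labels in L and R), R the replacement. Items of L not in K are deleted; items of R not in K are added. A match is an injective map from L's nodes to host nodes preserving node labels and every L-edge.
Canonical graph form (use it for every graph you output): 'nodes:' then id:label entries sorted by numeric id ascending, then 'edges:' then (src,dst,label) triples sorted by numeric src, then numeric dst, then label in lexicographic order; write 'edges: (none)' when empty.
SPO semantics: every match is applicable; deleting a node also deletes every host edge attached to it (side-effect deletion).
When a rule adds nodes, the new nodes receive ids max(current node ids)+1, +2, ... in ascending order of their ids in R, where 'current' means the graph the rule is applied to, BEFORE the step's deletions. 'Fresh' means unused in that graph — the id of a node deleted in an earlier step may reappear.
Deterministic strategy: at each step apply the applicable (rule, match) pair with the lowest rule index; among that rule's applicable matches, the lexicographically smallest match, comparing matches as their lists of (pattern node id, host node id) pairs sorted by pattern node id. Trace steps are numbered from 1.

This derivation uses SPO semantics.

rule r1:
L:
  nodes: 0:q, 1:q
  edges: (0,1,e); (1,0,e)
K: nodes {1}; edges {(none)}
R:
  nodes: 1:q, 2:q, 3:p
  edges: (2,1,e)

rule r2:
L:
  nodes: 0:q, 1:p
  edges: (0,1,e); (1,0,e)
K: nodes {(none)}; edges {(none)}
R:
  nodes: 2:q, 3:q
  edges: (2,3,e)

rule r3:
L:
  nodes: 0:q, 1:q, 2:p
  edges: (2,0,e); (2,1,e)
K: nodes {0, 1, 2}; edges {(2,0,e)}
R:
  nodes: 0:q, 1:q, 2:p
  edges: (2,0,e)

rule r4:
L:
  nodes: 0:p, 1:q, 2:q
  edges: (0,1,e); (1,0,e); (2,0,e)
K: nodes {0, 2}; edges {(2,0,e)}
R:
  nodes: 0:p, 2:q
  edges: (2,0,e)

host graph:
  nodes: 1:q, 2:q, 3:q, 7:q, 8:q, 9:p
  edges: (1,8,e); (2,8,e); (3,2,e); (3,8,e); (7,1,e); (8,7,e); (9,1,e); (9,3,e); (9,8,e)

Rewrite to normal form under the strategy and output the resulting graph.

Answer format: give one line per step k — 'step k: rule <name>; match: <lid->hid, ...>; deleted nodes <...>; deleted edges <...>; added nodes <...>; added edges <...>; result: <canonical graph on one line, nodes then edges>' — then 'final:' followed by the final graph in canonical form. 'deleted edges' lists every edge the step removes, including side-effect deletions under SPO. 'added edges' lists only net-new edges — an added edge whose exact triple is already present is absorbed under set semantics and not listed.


step 1: rule r3; match: 0->1, 1->3, 2->9; deleted nodes (none); deleted edges (9,3,e); added nodes (none); added edges (none); result: nodes: 1:q, 2:q, 3:q, 7:q, 8:q, 9:p edges: (1,8,e); (2,8,e); (3,2,e); (3,8,e); (7,1,e); (8,7,e); (9,1,e); (9,8,e)
step 2: rule r3; match: 0->1, 1->8, 2->9; deleted nodes (none); deleted edges (9,8,e); added nodes (none); added edges (none); result: nodes: 1:q, 2:q, 3:q, 7:q, 8:q, 9:p edges: (1,8,e); (2,8,e); (3,2,e); (3,8,e); (7,1,e); (8,7,e); (9,1,e)
final:
nodes: 1:q, 2:q, 3:q, 7:q, 8:q, 9:p
edges: (1,8,e); (2,8,e); (3,2,e); (3,8,e); (7,1,e); (8,7,e); (9,1,e)


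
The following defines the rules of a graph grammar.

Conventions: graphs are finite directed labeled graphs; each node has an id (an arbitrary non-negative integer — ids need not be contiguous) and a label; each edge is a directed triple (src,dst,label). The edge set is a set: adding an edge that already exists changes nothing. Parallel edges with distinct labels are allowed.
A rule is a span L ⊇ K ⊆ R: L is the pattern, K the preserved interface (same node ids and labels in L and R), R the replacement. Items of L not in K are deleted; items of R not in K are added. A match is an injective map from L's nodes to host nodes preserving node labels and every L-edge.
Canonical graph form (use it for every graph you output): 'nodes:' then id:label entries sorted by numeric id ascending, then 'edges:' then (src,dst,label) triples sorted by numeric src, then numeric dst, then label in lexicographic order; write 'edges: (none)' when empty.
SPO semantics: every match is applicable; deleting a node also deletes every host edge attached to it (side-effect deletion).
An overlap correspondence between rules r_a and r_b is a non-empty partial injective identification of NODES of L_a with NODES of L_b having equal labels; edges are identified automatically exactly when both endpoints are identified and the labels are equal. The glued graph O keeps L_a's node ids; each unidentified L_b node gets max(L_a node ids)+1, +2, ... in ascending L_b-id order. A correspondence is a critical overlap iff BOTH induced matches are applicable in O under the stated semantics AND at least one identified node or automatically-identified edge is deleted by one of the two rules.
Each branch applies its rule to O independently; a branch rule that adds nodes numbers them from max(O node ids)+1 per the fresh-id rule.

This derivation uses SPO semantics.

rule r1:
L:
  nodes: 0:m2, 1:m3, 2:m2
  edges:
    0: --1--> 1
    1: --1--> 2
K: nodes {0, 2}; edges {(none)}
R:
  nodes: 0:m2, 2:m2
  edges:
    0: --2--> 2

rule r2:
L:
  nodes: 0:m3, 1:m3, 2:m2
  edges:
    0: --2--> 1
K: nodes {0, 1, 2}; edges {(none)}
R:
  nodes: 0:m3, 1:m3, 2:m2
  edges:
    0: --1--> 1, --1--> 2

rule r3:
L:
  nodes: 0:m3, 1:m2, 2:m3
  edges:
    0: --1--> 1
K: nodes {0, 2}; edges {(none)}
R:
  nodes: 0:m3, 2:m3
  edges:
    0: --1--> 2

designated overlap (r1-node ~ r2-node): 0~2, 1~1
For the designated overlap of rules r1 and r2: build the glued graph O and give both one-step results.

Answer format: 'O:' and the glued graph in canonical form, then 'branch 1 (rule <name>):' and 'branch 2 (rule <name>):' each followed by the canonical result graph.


O:
nodes: 0:m2, 1:m3, 2:m2, 3:m3
edges: (0,1,1); (1,2,1); (3,1,2)
branch 1 (rule r1):
nodes: 0:m2, 2:m2, 3:m3
edges: (0,2,2)
branch 2 (rule r2):
nodes: 0:m2, 1:m3, 2:m2, 3:m3
edges: (0,1,1); (1,2,1); (3,0,1); (3,1,1)


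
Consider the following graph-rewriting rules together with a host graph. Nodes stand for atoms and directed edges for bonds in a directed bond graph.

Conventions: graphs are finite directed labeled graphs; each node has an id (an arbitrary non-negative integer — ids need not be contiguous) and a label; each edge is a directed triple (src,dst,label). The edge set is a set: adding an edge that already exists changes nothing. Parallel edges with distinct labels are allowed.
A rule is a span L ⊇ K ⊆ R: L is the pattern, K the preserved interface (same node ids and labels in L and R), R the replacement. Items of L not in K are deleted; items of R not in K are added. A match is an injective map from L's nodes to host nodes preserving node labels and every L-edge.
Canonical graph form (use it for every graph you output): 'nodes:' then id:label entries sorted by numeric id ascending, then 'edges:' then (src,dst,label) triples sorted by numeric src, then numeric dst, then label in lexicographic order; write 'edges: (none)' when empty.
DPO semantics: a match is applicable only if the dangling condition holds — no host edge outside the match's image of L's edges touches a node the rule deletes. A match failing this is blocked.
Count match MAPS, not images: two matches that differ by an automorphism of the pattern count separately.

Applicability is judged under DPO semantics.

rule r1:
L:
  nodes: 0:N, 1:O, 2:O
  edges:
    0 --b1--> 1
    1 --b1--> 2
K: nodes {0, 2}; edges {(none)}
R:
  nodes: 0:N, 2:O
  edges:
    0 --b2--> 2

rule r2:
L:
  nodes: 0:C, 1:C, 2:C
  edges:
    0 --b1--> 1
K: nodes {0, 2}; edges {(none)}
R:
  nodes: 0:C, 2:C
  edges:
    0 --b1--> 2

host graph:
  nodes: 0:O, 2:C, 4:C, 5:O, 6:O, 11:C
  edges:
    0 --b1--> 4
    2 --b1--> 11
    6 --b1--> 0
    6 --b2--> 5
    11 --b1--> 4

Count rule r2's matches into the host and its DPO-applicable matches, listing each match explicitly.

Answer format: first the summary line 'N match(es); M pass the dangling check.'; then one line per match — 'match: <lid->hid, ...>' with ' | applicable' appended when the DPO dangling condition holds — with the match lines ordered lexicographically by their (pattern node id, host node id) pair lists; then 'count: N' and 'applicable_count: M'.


2 match(es); 0 pass the dangling check.
match: 0->2, 1->11, 2->4
match: 0->11, 1->4, 2->2
count: 2
applicable_count: 0


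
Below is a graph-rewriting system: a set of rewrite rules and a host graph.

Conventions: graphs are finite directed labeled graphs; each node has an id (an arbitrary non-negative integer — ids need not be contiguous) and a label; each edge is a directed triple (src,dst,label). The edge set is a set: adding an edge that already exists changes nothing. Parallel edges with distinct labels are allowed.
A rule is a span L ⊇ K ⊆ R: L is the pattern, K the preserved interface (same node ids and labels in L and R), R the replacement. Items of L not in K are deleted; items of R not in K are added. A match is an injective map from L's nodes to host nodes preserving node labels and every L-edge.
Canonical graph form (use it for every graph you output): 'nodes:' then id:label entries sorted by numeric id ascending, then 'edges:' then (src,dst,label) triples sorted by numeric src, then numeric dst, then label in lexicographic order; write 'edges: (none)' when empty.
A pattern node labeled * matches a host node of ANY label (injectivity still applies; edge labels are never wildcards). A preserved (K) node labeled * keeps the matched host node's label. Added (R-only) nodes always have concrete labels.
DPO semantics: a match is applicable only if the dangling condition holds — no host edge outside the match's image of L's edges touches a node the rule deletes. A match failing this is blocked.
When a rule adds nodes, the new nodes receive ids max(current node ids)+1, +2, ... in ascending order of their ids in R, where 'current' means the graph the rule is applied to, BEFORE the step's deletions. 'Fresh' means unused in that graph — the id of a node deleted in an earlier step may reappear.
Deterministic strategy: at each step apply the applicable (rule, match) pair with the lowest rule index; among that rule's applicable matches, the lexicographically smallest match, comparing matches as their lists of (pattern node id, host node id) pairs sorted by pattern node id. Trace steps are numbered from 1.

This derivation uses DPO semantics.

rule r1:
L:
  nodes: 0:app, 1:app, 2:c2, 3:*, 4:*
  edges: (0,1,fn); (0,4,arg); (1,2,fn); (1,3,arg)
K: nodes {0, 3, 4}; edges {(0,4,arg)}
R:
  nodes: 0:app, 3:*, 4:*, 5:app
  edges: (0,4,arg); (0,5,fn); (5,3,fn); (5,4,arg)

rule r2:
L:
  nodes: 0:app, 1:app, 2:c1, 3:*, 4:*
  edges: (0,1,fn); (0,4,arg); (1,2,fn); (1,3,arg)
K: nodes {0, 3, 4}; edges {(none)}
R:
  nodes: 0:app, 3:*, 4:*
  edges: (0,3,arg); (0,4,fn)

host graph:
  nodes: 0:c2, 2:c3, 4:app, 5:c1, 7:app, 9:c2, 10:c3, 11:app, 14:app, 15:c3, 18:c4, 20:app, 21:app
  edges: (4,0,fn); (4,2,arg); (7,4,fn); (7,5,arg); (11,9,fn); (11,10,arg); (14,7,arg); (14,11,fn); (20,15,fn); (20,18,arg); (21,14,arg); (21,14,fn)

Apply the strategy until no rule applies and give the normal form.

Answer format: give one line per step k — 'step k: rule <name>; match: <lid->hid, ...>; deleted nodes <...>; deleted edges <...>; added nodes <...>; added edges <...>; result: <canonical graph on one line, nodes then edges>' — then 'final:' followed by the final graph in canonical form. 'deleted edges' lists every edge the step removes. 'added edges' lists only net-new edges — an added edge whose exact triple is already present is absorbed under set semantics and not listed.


step 1: rule r1; match: 0->7, 1->4, 2->0, 3->2, 4->5; deleted nodes 0, 4; deleted edges (4,0,fn); (4,2,arg); (7,4,fn); added nodes 22; added edges (7,22,fn); (22,2,fn); (22,5,arg); result: nodes: 2:c3, 5:c1, 7:app, 9:c2, 10:c3, 11:app, 14:app, 15:c3, 18:c4, 20:app, 21:app, 22:app edges: (7,5,arg); (7,22,fn); (11,9,fn); (11,10,arg); (14,7,arg); (14,11,fn); (20,15,fn); (20,18,arg); (21,14,arg); (21,14,fn); (22,2,fn); (22,5,arg)
step 2: rule r1; match: 0->14, 1->11, 2->9, 3->10, 4->7; deleted nodes 9, 11; deleted edges (11,9,fn); (11,10,arg); (14,11,fn); added nodes 23; added edges (14,23,fn); (23,7,arg); (23,10,fn); result: nodes: 2:c3, 5:c1, 7:app, 10:c3, 14:app, 15:c3, 18:c4, 20:app, 21:app, 22:app, 23:app edges: (7,5,arg); (7,22,fn); (14,7,arg); (14,23,fn); (20,15,fn); (20,18,arg); (21,14,arg); (21,14,fn); (22,2,fn); (22,5,arg); (23,7,arg); (23,10,fn)
final:
nodes: 2:c3, 5:c1, 7:app, 10:c3, 14:app, 15:c3, 18:c4, 20:app, 21:app, 22:app, 23:app
edges: (7,5,arg); (7,22,fn); (14,7,arg); (14,23,fn); (20,15,fn); (20,18,arg); (21,14,arg); (21,14,fn); (22,2,fn); (22,5,arg); (23,7,arg); (23,10,fn)


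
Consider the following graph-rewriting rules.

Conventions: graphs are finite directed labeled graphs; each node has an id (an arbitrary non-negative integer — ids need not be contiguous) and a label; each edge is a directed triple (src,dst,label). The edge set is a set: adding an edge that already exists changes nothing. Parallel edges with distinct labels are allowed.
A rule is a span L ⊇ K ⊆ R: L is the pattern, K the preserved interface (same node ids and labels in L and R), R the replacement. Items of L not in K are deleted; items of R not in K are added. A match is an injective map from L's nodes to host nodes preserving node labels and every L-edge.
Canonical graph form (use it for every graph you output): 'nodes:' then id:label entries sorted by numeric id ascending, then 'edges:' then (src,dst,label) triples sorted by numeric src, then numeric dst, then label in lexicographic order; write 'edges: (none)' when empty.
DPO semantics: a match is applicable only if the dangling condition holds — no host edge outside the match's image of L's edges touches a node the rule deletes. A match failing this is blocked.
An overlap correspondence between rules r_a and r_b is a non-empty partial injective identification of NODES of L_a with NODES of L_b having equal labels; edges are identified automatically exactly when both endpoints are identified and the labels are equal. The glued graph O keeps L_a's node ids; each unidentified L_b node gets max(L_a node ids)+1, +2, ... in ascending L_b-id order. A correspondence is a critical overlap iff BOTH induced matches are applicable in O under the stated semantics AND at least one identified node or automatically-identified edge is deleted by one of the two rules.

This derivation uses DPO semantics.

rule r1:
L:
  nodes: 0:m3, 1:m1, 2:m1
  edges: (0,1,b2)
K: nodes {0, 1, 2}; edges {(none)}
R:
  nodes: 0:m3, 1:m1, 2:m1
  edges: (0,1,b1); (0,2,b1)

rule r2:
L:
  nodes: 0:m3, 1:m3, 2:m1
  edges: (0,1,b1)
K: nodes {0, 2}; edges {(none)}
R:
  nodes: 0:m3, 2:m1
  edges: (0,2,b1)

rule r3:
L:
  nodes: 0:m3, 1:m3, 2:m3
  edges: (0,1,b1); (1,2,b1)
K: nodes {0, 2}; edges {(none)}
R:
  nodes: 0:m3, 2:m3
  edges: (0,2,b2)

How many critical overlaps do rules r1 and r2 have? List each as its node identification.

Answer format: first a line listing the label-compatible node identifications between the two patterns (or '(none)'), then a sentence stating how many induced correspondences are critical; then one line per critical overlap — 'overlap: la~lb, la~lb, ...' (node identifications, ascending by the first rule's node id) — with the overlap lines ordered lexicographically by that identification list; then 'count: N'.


label-compatible node identifications between L(r1) and L(r2): 0~0, 0~1, 1~2, 2~2
0 of the induced correspondences are critical overlaps of r1 and r2.
count: 0


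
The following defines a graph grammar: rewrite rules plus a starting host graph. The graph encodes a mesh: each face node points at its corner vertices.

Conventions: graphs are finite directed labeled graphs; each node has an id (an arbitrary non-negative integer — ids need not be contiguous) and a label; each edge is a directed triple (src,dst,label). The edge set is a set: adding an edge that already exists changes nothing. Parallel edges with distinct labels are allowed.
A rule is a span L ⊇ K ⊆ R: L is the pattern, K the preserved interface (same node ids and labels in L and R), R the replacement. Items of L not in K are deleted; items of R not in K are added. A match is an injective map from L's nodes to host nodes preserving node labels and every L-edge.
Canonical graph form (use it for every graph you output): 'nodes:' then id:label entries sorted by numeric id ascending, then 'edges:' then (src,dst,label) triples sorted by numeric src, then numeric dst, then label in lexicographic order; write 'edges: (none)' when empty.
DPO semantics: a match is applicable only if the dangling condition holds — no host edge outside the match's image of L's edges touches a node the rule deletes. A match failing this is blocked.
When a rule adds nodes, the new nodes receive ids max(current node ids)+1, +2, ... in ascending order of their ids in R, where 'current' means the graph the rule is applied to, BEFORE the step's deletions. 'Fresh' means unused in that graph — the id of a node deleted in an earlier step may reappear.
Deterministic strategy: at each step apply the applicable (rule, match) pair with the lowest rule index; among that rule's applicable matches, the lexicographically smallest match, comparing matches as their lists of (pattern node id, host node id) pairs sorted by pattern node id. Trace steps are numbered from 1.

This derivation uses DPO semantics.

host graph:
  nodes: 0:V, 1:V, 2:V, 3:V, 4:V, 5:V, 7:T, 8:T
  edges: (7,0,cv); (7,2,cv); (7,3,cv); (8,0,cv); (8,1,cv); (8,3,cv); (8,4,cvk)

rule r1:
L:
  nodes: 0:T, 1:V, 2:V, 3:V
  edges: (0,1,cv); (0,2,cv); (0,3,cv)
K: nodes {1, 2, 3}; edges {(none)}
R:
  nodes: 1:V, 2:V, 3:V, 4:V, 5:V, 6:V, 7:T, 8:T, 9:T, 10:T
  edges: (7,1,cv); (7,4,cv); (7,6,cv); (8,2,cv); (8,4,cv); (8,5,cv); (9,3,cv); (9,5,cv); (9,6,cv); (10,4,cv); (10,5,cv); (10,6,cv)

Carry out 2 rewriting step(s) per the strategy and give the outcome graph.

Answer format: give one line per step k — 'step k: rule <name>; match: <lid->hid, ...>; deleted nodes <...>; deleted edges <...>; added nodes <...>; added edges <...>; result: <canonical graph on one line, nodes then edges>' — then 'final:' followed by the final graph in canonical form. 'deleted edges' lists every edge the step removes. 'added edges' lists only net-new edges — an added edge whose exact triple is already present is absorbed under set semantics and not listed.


step 1: rule r1; match: 0->7, 1->0, 2->2, 3->3; deleted nodes 7; deleted edges (7,0,cv); (7,2,cv); (7,3,cv); added nodes 9, 10, 11, 12, 13, 14, 15; added edges (12,0,cv); (12,9,cv); (12,11,cv); (13,2,cv); (13,9,cv); (13,10,cv); (14,3,cv); (14,10,cv); (14,11,cv); (15,9,cv); (15,10,cv); (15,11,cv); result: nodes: 0:V, 1:V, 2:V, 3:V, 4:V, 5:V, 8:T, 9:V, 10:V, 11:V, 12:T, 13:T, 14:T, 15:T edges: (8,0,cv); (8,1,cv); (8,3,cv); (8,4,cvk); (12,0,cv); (12,9,cv); (12,11,cv); (13,2,cv); (13,9,cv); (13,10,cv); (14,3,cv); (14,10,cv); (14,11,cv); (15,9,cv); (15,10,cv); (15,11,cv)
step 2: rule r1; match: 0->12, 1->0, 2->9, 3->11; deleted nodes 12; deleted edges (12,0,cv); (12,9,cv); (12,11,cv); added nodes 16, 17, 18, 19, 20, 21, 22; added edges (19,0,cv); (19,16,cv); (19,18,cv); (20,9,cv); (20,16,cv); (20,17,cv); (21,11,cv); (21,17,cv); (21,18,cv); (22,16,cv); (22,17,cv); (22,18,cv); result: nodes: 0:V, 1:V, 2:V, 3:V, 4:V, 5:V, 8:T, 9:V, 10:V, 11:V, 13:T, 14:T, 15:T, 16:V, 17:V, 18:V, 19:T, 20:T, 21:T, 22:T edges: (8,0,cv); (8,1,cv); (8,3,cv); (8,4,cvk); (13,2,cv); (13,9,cv); (13,10,cv); (14,3,cv); (14,10,cv); (14,11,cv); (15,9,cv); (15,10,cv); (15,11,cv); (19,0,cv); (19,16,cv); (19,18,cv); (20,9,cv); (20,16,cv); (20,17,cv); (21,11,cv); (21,17,cv); (21,18,cv); (22,16,cv); (22,17,cv); (22,18,cv)
final:
nodes: 0:V, 1:V, 2:V, 3:V, 4:V, 5:V, 8:T, 9:V, 10:V, 11:V, 13:T, 14:T, 15:T, 16:V, 17:V, 18:V, 19:T, 20:T, 21:T, 22:T
edges: (8,0,cv); (8,1,cv); (8,3,cv); (8,4,cvk); (13,2,cv); (13,9,cv); (13,10,cv); (14,3,cv); (14,10,cv); (14,11,cv); (15,9,cv); (15,10,cv); (15,11,cv); (19,0,cv); (19,16,cv); (19,18,cv); (20,9,cv); (20,16,cv); (20,17,cv); (21,11,cv); (21,17,cv); (21,18,cv); (22,16,cv); (22,17,cv); (22,18,cv)
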